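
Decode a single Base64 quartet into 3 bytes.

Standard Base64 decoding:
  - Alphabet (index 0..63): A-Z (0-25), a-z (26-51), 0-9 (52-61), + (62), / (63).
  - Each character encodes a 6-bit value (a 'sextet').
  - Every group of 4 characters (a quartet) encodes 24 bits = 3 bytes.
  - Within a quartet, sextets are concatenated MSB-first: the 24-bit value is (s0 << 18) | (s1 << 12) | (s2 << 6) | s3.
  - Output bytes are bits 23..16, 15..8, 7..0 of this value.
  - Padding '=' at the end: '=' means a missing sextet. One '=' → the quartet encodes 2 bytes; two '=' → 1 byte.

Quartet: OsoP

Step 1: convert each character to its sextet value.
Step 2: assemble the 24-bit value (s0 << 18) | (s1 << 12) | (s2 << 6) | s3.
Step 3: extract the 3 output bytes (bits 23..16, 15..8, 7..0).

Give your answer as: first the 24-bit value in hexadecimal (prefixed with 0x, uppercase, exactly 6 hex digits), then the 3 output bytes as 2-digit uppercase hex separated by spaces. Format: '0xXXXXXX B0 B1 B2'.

Answer: 0x3ACA0F 3A CA 0F

Derivation:
Sextets: O=14, s=44, o=40, P=15
24-bit: (14<<18) | (44<<12) | (40<<6) | 15
      = 0x380000 | 0x02C000 | 0x000A00 | 0x00000F
      = 0x3ACA0F
Bytes: (v>>16)&0xFF=3A, (v>>8)&0xFF=CA, v&0xFF=0F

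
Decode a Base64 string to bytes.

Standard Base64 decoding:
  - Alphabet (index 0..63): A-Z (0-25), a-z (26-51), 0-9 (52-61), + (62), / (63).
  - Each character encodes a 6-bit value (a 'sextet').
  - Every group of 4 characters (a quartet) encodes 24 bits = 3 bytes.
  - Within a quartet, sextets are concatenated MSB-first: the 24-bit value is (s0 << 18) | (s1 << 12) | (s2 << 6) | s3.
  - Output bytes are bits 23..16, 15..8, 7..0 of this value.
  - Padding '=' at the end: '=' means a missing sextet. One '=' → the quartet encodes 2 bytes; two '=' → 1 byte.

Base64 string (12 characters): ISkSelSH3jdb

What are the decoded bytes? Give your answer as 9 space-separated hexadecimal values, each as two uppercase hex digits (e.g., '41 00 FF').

Answer: 21 29 12 7A 54 87 DE 37 5B

Derivation:
After char 0 ('I'=8): chars_in_quartet=1 acc=0x8 bytes_emitted=0
After char 1 ('S'=18): chars_in_quartet=2 acc=0x212 bytes_emitted=0
After char 2 ('k'=36): chars_in_quartet=3 acc=0x84A4 bytes_emitted=0
After char 3 ('S'=18): chars_in_quartet=4 acc=0x212912 -> emit 21 29 12, reset; bytes_emitted=3
After char 4 ('e'=30): chars_in_quartet=1 acc=0x1E bytes_emitted=3
After char 5 ('l'=37): chars_in_quartet=2 acc=0x7A5 bytes_emitted=3
After char 6 ('S'=18): chars_in_quartet=3 acc=0x1E952 bytes_emitted=3
After char 7 ('H'=7): chars_in_quartet=4 acc=0x7A5487 -> emit 7A 54 87, reset; bytes_emitted=6
After char 8 ('3'=55): chars_in_quartet=1 acc=0x37 bytes_emitted=6
After char 9 ('j'=35): chars_in_quartet=2 acc=0xDE3 bytes_emitted=6
After char 10 ('d'=29): chars_in_quartet=3 acc=0x378DD bytes_emitted=6
After char 11 ('b'=27): chars_in_quartet=4 acc=0xDE375B -> emit DE 37 5B, reset; bytes_emitted=9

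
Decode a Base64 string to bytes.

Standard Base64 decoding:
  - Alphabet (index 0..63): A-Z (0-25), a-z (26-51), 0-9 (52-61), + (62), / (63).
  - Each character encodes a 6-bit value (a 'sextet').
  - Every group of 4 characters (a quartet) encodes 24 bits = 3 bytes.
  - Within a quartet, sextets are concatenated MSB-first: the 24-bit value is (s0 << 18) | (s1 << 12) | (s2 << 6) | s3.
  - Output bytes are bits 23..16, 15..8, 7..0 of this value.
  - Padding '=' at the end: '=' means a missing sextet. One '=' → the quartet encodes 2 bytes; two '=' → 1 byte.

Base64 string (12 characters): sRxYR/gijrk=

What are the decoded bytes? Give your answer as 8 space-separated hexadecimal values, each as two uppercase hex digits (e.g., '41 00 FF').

After char 0 ('s'=44): chars_in_quartet=1 acc=0x2C bytes_emitted=0
After char 1 ('R'=17): chars_in_quartet=2 acc=0xB11 bytes_emitted=0
After char 2 ('x'=49): chars_in_quartet=3 acc=0x2C471 bytes_emitted=0
After char 3 ('Y'=24): chars_in_quartet=4 acc=0xB11C58 -> emit B1 1C 58, reset; bytes_emitted=3
After char 4 ('R'=17): chars_in_quartet=1 acc=0x11 bytes_emitted=3
After char 5 ('/'=63): chars_in_quartet=2 acc=0x47F bytes_emitted=3
After char 6 ('g'=32): chars_in_quartet=3 acc=0x11FE0 bytes_emitted=3
After char 7 ('i'=34): chars_in_quartet=4 acc=0x47F822 -> emit 47 F8 22, reset; bytes_emitted=6
After char 8 ('j'=35): chars_in_quartet=1 acc=0x23 bytes_emitted=6
After char 9 ('r'=43): chars_in_quartet=2 acc=0x8EB bytes_emitted=6
After char 10 ('k'=36): chars_in_quartet=3 acc=0x23AE4 bytes_emitted=6
Padding '=': partial quartet acc=0x23AE4 -> emit 8E B9; bytes_emitted=8

Answer: B1 1C 58 47 F8 22 8E B9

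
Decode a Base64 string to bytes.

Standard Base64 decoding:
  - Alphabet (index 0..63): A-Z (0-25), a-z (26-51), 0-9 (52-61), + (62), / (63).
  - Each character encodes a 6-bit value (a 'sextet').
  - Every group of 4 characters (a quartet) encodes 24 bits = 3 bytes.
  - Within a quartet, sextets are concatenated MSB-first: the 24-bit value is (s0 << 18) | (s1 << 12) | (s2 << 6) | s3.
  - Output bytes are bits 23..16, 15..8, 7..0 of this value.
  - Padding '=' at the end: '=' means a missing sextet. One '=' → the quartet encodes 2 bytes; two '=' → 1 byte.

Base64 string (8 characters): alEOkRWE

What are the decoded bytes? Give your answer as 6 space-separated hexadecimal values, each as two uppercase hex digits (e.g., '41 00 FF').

Answer: 6A 51 0E 91 15 84

Derivation:
After char 0 ('a'=26): chars_in_quartet=1 acc=0x1A bytes_emitted=0
After char 1 ('l'=37): chars_in_quartet=2 acc=0x6A5 bytes_emitted=0
After char 2 ('E'=4): chars_in_quartet=3 acc=0x1A944 bytes_emitted=0
After char 3 ('O'=14): chars_in_quartet=4 acc=0x6A510E -> emit 6A 51 0E, reset; bytes_emitted=3
After char 4 ('k'=36): chars_in_quartet=1 acc=0x24 bytes_emitted=3
After char 5 ('R'=17): chars_in_quartet=2 acc=0x911 bytes_emitted=3
After char 6 ('W'=22): chars_in_quartet=3 acc=0x24456 bytes_emitted=3
After char 7 ('E'=4): chars_in_quartet=4 acc=0x911584 -> emit 91 15 84, reset; bytes_emitted=6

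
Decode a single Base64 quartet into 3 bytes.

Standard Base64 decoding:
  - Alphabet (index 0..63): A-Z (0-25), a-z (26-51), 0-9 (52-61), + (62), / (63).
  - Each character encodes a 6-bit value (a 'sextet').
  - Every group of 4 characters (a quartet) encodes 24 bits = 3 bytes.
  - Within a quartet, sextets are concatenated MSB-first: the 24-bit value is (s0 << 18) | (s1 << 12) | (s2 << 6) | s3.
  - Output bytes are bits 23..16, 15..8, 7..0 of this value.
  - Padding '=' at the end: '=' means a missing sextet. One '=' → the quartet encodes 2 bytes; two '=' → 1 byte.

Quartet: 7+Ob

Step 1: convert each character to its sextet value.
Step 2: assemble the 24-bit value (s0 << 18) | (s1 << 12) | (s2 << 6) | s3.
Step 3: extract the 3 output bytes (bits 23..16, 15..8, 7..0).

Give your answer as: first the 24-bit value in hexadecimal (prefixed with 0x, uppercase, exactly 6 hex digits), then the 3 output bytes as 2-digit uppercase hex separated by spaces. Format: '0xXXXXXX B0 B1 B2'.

Answer: 0xEFE39B EF E3 9B

Derivation:
Sextets: 7=59, +=62, O=14, b=27
24-bit: (59<<18) | (62<<12) | (14<<6) | 27
      = 0xEC0000 | 0x03E000 | 0x000380 | 0x00001B
      = 0xEFE39B
Bytes: (v>>16)&0xFF=EF, (v>>8)&0xFF=E3, v&0xFF=9B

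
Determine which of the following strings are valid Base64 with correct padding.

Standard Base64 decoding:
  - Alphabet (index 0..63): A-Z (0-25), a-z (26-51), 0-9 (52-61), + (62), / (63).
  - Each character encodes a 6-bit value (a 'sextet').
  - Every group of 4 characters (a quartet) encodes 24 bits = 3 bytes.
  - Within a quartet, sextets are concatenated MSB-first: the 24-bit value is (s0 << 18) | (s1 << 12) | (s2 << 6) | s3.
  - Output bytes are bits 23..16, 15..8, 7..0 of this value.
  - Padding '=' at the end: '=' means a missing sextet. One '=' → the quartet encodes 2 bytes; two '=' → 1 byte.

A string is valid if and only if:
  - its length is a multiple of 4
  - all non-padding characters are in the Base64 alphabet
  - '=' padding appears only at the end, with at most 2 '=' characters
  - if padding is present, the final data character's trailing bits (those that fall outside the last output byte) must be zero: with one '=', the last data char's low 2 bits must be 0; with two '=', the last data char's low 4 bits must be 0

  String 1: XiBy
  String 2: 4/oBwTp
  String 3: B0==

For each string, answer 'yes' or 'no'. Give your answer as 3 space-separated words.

Answer: yes no no

Derivation:
String 1: 'XiBy' → valid
String 2: '4/oBwTp' → invalid (len=7 not mult of 4)
String 3: 'B0==' → invalid (bad trailing bits)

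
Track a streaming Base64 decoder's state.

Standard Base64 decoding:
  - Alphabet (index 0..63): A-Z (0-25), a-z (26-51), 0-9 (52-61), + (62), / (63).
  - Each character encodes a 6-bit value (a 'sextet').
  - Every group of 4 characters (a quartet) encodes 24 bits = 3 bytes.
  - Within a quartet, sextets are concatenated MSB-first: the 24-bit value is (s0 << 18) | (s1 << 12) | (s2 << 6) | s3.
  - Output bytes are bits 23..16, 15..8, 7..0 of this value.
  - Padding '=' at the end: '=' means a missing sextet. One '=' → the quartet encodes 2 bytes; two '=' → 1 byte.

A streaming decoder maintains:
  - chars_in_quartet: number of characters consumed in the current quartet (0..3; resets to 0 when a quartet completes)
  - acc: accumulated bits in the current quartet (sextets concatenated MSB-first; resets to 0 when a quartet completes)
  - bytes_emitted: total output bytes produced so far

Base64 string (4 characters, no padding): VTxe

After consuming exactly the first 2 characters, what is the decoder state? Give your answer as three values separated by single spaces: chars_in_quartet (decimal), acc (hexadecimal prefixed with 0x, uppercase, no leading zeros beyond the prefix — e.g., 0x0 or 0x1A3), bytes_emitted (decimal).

After char 0 ('V'=21): chars_in_quartet=1 acc=0x15 bytes_emitted=0
After char 1 ('T'=19): chars_in_quartet=2 acc=0x553 bytes_emitted=0

Answer: 2 0x553 0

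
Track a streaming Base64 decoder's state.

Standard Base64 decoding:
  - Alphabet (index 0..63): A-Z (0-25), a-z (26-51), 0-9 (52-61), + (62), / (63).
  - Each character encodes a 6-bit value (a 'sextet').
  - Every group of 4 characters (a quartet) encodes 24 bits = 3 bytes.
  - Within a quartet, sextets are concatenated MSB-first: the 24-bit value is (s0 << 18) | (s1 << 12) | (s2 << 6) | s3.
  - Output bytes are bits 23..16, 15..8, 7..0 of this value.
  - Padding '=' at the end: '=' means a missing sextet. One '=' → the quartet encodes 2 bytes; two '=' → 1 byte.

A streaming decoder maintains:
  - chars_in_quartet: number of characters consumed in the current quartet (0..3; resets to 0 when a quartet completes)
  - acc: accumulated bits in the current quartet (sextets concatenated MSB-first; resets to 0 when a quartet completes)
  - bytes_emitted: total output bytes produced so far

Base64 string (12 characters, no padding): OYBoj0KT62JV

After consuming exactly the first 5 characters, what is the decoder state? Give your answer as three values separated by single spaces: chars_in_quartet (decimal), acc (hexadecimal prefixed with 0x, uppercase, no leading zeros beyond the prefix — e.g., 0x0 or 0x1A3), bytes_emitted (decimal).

Answer: 1 0x23 3

Derivation:
After char 0 ('O'=14): chars_in_quartet=1 acc=0xE bytes_emitted=0
After char 1 ('Y'=24): chars_in_quartet=2 acc=0x398 bytes_emitted=0
After char 2 ('B'=1): chars_in_quartet=3 acc=0xE601 bytes_emitted=0
After char 3 ('o'=40): chars_in_quartet=4 acc=0x398068 -> emit 39 80 68, reset; bytes_emitted=3
After char 4 ('j'=35): chars_in_quartet=1 acc=0x23 bytes_emitted=3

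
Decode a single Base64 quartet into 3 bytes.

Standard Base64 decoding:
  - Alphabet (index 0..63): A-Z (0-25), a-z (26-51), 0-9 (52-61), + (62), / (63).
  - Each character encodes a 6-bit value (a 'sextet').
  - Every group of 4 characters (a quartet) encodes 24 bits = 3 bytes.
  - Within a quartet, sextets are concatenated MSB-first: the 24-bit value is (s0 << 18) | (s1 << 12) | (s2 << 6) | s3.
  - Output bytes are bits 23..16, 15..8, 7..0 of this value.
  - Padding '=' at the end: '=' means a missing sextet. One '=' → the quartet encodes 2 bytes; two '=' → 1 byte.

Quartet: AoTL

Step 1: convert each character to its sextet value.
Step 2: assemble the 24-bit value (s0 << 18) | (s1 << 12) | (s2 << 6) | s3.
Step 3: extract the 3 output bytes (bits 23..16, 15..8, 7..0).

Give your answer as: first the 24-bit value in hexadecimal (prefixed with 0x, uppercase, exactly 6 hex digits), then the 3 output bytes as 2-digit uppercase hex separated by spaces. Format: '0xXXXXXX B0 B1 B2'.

Answer: 0x0284CB 02 84 CB

Derivation:
Sextets: A=0, o=40, T=19, L=11
24-bit: (0<<18) | (40<<12) | (19<<6) | 11
      = 0x000000 | 0x028000 | 0x0004C0 | 0x00000B
      = 0x0284CB
Bytes: (v>>16)&0xFF=02, (v>>8)&0xFF=84, v&0xFF=CB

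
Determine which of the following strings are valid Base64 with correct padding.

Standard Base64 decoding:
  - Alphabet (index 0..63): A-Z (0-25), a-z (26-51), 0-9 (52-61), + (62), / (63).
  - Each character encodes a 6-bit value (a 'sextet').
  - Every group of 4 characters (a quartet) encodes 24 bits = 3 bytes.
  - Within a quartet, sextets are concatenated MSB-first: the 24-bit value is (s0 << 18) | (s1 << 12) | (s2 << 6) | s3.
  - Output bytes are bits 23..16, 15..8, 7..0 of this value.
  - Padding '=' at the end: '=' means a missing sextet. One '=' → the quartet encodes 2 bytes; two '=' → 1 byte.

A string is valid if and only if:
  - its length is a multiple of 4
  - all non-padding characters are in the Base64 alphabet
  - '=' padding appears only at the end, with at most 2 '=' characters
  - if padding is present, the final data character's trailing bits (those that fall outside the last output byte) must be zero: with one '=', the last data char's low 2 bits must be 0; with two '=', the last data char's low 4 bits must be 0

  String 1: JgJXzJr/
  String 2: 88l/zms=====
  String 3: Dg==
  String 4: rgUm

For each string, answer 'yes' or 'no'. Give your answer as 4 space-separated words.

String 1: 'JgJXzJr/' → valid
String 2: '88l/zms=====' → invalid (5 pad chars (max 2))
String 3: 'Dg==' → valid
String 4: 'rgUm' → valid

Answer: yes no yes yes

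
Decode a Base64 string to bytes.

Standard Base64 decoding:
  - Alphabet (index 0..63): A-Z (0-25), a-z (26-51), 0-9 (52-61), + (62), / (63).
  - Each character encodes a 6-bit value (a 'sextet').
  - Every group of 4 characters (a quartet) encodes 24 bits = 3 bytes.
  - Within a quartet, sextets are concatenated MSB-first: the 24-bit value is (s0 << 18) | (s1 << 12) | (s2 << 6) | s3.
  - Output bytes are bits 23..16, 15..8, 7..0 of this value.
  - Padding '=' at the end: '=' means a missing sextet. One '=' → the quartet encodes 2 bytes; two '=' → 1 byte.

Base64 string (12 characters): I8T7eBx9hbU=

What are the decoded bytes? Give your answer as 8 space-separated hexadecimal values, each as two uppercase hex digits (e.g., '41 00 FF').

After char 0 ('I'=8): chars_in_quartet=1 acc=0x8 bytes_emitted=0
After char 1 ('8'=60): chars_in_quartet=2 acc=0x23C bytes_emitted=0
After char 2 ('T'=19): chars_in_quartet=3 acc=0x8F13 bytes_emitted=0
After char 3 ('7'=59): chars_in_quartet=4 acc=0x23C4FB -> emit 23 C4 FB, reset; bytes_emitted=3
After char 4 ('e'=30): chars_in_quartet=1 acc=0x1E bytes_emitted=3
After char 5 ('B'=1): chars_in_quartet=2 acc=0x781 bytes_emitted=3
After char 6 ('x'=49): chars_in_quartet=3 acc=0x1E071 bytes_emitted=3
After char 7 ('9'=61): chars_in_quartet=4 acc=0x781C7D -> emit 78 1C 7D, reset; bytes_emitted=6
After char 8 ('h'=33): chars_in_quartet=1 acc=0x21 bytes_emitted=6
After char 9 ('b'=27): chars_in_quartet=2 acc=0x85B bytes_emitted=6
After char 10 ('U'=20): chars_in_quartet=3 acc=0x216D4 bytes_emitted=6
Padding '=': partial quartet acc=0x216D4 -> emit 85 B5; bytes_emitted=8

Answer: 23 C4 FB 78 1C 7D 85 B5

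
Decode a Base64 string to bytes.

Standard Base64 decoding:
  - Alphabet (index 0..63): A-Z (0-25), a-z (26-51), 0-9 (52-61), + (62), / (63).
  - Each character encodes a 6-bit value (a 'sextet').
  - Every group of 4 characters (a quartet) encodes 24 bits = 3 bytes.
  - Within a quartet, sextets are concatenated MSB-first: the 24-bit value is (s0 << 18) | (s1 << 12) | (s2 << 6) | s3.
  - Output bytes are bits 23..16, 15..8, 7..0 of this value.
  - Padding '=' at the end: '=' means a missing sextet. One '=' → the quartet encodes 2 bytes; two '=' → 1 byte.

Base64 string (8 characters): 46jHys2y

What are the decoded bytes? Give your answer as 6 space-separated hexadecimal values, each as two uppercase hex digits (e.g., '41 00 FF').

After char 0 ('4'=56): chars_in_quartet=1 acc=0x38 bytes_emitted=0
After char 1 ('6'=58): chars_in_quartet=2 acc=0xE3A bytes_emitted=0
After char 2 ('j'=35): chars_in_quartet=3 acc=0x38EA3 bytes_emitted=0
After char 3 ('H'=7): chars_in_quartet=4 acc=0xE3A8C7 -> emit E3 A8 C7, reset; bytes_emitted=3
After char 4 ('y'=50): chars_in_quartet=1 acc=0x32 bytes_emitted=3
After char 5 ('s'=44): chars_in_quartet=2 acc=0xCAC bytes_emitted=3
After char 6 ('2'=54): chars_in_quartet=3 acc=0x32B36 bytes_emitted=3
After char 7 ('y'=50): chars_in_quartet=4 acc=0xCACDB2 -> emit CA CD B2, reset; bytes_emitted=6

Answer: E3 A8 C7 CA CD B2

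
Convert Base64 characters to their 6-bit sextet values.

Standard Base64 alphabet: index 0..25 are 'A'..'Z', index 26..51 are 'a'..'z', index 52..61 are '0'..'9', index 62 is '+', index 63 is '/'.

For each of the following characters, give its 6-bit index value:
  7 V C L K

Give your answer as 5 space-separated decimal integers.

Answer: 59 21 2 11 10

Derivation:
'7': 0..9 range, 52 + ord('7') − ord('0') = 59
'V': A..Z range, ord('V') − ord('A') = 21
'C': A..Z range, ord('C') − ord('A') = 2
'L': A..Z range, ord('L') − ord('A') = 11
'K': A..Z range, ord('K') − ord('A') = 10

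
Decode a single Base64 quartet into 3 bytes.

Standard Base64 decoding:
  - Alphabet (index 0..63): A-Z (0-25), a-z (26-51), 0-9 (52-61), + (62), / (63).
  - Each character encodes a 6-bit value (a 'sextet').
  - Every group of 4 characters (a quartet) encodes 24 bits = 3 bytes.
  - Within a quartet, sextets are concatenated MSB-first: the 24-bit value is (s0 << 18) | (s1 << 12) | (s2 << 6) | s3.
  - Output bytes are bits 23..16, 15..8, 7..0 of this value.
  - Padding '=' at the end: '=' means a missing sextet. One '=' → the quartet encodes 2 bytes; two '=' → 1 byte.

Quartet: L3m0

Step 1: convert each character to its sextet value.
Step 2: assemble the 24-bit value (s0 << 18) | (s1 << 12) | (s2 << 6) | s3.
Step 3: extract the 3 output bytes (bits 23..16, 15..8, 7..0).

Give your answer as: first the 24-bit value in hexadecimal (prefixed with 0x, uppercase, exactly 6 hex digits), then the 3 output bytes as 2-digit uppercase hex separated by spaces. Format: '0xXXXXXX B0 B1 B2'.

Answer: 0x2F79B4 2F 79 B4

Derivation:
Sextets: L=11, 3=55, m=38, 0=52
24-bit: (11<<18) | (55<<12) | (38<<6) | 52
      = 0x2C0000 | 0x037000 | 0x000980 | 0x000034
      = 0x2F79B4
Bytes: (v>>16)&0xFF=2F, (v>>8)&0xFF=79, v&0xFF=B4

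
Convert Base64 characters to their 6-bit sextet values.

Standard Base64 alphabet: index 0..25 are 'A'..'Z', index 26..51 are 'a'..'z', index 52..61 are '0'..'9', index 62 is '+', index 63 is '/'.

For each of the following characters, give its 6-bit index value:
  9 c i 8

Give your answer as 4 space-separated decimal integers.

'9': 0..9 range, 52 + ord('9') − ord('0') = 61
'c': a..z range, 26 + ord('c') − ord('a') = 28
'i': a..z range, 26 + ord('i') − ord('a') = 34
'8': 0..9 range, 52 + ord('8') − ord('0') = 60

Answer: 61 28 34 60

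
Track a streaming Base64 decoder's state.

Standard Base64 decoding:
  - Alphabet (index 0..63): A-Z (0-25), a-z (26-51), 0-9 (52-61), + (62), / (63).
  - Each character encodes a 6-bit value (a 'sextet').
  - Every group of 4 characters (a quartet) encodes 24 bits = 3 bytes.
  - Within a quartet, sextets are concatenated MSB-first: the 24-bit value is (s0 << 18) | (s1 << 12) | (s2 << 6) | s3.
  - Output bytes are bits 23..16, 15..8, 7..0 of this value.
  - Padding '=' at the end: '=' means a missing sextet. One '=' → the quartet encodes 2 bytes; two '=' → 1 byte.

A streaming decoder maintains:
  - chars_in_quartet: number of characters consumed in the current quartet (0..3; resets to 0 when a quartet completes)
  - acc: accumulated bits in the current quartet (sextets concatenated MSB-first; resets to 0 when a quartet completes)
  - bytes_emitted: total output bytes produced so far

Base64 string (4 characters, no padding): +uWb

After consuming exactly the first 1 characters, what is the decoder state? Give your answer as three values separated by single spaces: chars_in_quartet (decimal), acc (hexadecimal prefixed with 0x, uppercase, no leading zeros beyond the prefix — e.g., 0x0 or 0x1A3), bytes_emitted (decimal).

Answer: 1 0x3E 0

Derivation:
After char 0 ('+'=62): chars_in_quartet=1 acc=0x3E bytes_emitted=0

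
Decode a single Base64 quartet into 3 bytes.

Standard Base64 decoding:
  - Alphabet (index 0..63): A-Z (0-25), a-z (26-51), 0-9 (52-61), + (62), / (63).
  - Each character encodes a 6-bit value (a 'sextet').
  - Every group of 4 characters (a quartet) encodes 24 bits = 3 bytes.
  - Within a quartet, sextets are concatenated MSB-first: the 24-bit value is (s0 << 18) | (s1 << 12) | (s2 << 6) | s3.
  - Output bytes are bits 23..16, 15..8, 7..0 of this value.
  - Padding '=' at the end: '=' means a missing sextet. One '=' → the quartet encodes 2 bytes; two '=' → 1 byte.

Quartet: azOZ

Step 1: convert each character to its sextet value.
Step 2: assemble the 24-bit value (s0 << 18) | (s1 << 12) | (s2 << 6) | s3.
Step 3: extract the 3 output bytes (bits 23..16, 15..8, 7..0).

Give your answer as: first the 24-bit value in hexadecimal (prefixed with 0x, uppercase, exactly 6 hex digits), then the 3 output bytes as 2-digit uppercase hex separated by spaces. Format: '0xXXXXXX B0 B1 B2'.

Answer: 0x6B3399 6B 33 99

Derivation:
Sextets: a=26, z=51, O=14, Z=25
24-bit: (26<<18) | (51<<12) | (14<<6) | 25
      = 0x680000 | 0x033000 | 0x000380 | 0x000019
      = 0x6B3399
Bytes: (v>>16)&0xFF=6B, (v>>8)&0xFF=33, v&0xFF=99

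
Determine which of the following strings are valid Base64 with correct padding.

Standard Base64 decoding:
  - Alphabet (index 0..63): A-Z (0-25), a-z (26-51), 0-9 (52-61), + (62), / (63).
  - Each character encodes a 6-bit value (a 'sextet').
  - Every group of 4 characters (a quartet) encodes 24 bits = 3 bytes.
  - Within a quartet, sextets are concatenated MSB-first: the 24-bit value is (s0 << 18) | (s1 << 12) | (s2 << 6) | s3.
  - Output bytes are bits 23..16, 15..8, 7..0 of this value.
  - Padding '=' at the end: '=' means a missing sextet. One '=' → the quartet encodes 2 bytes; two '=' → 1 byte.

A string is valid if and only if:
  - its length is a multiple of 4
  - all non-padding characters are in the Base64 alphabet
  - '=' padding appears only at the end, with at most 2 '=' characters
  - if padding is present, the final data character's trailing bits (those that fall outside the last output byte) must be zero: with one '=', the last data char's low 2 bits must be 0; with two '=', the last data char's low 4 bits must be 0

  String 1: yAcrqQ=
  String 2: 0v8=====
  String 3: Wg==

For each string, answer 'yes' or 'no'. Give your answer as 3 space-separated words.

Answer: no no yes

Derivation:
String 1: 'yAcrqQ=' → invalid (len=7 not mult of 4)
String 2: '0v8=====' → invalid (5 pad chars (max 2))
String 3: 'Wg==' → valid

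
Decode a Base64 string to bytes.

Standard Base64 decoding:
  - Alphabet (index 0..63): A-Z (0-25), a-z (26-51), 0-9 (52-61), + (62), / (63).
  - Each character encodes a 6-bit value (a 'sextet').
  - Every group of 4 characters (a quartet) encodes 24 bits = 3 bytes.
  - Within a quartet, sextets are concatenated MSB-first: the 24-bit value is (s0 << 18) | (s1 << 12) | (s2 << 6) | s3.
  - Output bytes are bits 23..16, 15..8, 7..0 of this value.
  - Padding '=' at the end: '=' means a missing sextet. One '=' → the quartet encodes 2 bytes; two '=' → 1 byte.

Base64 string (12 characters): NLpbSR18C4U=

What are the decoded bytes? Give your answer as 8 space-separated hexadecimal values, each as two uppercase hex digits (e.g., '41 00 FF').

Answer: 34 BA 5B 49 1D 7C 0B 85

Derivation:
After char 0 ('N'=13): chars_in_quartet=1 acc=0xD bytes_emitted=0
After char 1 ('L'=11): chars_in_quartet=2 acc=0x34B bytes_emitted=0
After char 2 ('p'=41): chars_in_quartet=3 acc=0xD2E9 bytes_emitted=0
After char 3 ('b'=27): chars_in_quartet=4 acc=0x34BA5B -> emit 34 BA 5B, reset; bytes_emitted=3
After char 4 ('S'=18): chars_in_quartet=1 acc=0x12 bytes_emitted=3
After char 5 ('R'=17): chars_in_quartet=2 acc=0x491 bytes_emitted=3
After char 6 ('1'=53): chars_in_quartet=3 acc=0x12475 bytes_emitted=3
After char 7 ('8'=60): chars_in_quartet=4 acc=0x491D7C -> emit 49 1D 7C, reset; bytes_emitted=6
After char 8 ('C'=2): chars_in_quartet=1 acc=0x2 bytes_emitted=6
After char 9 ('4'=56): chars_in_quartet=2 acc=0xB8 bytes_emitted=6
After char 10 ('U'=20): chars_in_quartet=3 acc=0x2E14 bytes_emitted=6
Padding '=': partial quartet acc=0x2E14 -> emit 0B 85; bytes_emitted=8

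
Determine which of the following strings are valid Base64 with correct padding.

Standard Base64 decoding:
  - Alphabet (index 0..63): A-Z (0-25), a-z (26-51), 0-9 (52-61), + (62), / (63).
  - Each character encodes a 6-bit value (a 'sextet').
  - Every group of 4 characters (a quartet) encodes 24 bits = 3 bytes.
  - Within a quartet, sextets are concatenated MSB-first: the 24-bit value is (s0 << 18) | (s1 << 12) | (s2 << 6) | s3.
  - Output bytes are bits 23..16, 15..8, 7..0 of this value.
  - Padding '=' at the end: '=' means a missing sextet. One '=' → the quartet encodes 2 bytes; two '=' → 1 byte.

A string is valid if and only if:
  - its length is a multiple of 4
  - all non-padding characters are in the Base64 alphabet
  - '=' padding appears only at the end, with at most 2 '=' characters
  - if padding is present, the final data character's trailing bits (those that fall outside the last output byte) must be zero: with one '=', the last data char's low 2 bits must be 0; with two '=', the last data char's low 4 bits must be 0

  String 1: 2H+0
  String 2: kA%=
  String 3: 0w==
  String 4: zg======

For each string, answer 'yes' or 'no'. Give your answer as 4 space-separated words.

String 1: '2H+0' → valid
String 2: 'kA%=' → invalid (bad char(s): ['%'])
String 3: '0w==' → valid
String 4: 'zg======' → invalid (6 pad chars (max 2))

Answer: yes no yes no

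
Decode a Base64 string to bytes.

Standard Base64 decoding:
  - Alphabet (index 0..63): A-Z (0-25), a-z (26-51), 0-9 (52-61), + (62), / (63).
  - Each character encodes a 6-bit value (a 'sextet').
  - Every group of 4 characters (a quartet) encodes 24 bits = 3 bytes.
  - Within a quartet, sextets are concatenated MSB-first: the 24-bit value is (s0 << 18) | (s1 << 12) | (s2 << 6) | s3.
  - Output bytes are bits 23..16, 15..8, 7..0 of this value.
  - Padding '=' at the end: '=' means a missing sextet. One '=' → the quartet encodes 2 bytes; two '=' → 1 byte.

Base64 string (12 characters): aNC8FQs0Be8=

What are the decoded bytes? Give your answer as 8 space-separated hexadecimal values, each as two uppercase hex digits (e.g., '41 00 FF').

Answer: 68 D0 BC 15 0B 34 05 EF

Derivation:
After char 0 ('a'=26): chars_in_quartet=1 acc=0x1A bytes_emitted=0
After char 1 ('N'=13): chars_in_quartet=2 acc=0x68D bytes_emitted=0
After char 2 ('C'=2): chars_in_quartet=3 acc=0x1A342 bytes_emitted=0
After char 3 ('8'=60): chars_in_quartet=4 acc=0x68D0BC -> emit 68 D0 BC, reset; bytes_emitted=3
After char 4 ('F'=5): chars_in_quartet=1 acc=0x5 bytes_emitted=3
After char 5 ('Q'=16): chars_in_quartet=2 acc=0x150 bytes_emitted=3
After char 6 ('s'=44): chars_in_quartet=3 acc=0x542C bytes_emitted=3
After char 7 ('0'=52): chars_in_quartet=4 acc=0x150B34 -> emit 15 0B 34, reset; bytes_emitted=6
After char 8 ('B'=1): chars_in_quartet=1 acc=0x1 bytes_emitted=6
After char 9 ('e'=30): chars_in_quartet=2 acc=0x5E bytes_emitted=6
After char 10 ('8'=60): chars_in_quartet=3 acc=0x17BC bytes_emitted=6
Padding '=': partial quartet acc=0x17BC -> emit 05 EF; bytes_emitted=8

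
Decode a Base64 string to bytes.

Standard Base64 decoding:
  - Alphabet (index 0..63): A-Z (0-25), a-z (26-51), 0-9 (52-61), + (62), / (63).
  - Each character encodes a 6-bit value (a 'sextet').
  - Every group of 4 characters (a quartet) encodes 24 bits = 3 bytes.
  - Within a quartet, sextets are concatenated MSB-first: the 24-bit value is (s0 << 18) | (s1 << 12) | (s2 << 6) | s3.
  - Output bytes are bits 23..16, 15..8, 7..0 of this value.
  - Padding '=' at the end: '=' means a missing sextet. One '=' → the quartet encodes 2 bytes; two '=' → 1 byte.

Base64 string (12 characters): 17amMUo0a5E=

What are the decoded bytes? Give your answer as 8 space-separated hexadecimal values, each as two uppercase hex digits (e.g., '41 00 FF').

After char 0 ('1'=53): chars_in_quartet=1 acc=0x35 bytes_emitted=0
After char 1 ('7'=59): chars_in_quartet=2 acc=0xD7B bytes_emitted=0
After char 2 ('a'=26): chars_in_quartet=3 acc=0x35EDA bytes_emitted=0
After char 3 ('m'=38): chars_in_quartet=4 acc=0xD7B6A6 -> emit D7 B6 A6, reset; bytes_emitted=3
After char 4 ('M'=12): chars_in_quartet=1 acc=0xC bytes_emitted=3
After char 5 ('U'=20): chars_in_quartet=2 acc=0x314 bytes_emitted=3
After char 6 ('o'=40): chars_in_quartet=3 acc=0xC528 bytes_emitted=3
After char 7 ('0'=52): chars_in_quartet=4 acc=0x314A34 -> emit 31 4A 34, reset; bytes_emitted=6
After char 8 ('a'=26): chars_in_quartet=1 acc=0x1A bytes_emitted=6
After char 9 ('5'=57): chars_in_quartet=2 acc=0x6B9 bytes_emitted=6
After char 10 ('E'=4): chars_in_quartet=3 acc=0x1AE44 bytes_emitted=6
Padding '=': partial quartet acc=0x1AE44 -> emit 6B 91; bytes_emitted=8

Answer: D7 B6 A6 31 4A 34 6B 91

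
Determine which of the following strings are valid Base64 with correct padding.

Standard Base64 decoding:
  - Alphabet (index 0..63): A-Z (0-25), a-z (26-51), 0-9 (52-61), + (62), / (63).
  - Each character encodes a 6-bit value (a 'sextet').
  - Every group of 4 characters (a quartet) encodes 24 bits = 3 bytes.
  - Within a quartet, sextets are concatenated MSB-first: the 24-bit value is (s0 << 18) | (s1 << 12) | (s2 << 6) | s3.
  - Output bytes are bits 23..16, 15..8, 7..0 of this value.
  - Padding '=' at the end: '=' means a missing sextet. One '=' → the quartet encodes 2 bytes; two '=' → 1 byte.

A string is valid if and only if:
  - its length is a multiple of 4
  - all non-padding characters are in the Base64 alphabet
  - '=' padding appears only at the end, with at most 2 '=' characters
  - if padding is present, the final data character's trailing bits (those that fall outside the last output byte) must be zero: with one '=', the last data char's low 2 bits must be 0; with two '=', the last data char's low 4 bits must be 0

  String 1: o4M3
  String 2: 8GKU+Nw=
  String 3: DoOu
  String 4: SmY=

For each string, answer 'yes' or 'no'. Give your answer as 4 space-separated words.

Answer: yes yes yes yes

Derivation:
String 1: 'o4M3' → valid
String 2: '8GKU+Nw=' → valid
String 3: 'DoOu' → valid
String 4: 'SmY=' → valid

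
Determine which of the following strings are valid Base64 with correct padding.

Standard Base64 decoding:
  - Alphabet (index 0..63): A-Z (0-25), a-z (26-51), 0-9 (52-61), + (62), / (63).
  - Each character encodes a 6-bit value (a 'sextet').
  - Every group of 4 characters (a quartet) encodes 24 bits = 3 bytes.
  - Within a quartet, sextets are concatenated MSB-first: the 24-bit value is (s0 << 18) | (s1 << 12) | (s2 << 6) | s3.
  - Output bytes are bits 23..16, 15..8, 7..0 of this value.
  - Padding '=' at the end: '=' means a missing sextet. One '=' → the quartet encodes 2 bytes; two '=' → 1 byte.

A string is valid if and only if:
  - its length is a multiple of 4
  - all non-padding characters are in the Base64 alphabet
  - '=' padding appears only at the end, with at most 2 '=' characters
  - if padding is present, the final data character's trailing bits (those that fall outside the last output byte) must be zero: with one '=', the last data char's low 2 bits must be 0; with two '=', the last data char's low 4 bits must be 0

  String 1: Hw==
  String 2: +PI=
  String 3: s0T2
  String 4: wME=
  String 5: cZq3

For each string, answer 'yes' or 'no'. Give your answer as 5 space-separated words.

Answer: yes yes yes yes yes

Derivation:
String 1: 'Hw==' → valid
String 2: '+PI=' → valid
String 3: 's0T2' → valid
String 4: 'wME=' → valid
String 5: 'cZq3' → valid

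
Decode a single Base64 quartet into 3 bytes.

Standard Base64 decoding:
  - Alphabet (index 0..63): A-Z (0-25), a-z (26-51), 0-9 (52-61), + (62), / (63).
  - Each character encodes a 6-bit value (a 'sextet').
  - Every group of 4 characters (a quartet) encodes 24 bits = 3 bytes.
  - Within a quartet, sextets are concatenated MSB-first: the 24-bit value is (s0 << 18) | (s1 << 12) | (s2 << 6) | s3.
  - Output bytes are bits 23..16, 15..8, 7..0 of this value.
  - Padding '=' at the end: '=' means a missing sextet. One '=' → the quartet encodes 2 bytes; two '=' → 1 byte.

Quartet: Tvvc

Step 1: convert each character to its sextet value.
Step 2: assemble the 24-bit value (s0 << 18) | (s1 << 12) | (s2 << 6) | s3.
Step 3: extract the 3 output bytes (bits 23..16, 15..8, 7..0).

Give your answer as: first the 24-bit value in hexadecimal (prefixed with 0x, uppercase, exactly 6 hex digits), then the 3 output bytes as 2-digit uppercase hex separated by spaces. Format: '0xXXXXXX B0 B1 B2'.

Sextets: T=19, v=47, v=47, c=28
24-bit: (19<<18) | (47<<12) | (47<<6) | 28
      = 0x4C0000 | 0x02F000 | 0x000BC0 | 0x00001C
      = 0x4EFBDC
Bytes: (v>>16)&0xFF=4E, (v>>8)&0xFF=FB, v&0xFF=DC

Answer: 0x4EFBDC 4E FB DC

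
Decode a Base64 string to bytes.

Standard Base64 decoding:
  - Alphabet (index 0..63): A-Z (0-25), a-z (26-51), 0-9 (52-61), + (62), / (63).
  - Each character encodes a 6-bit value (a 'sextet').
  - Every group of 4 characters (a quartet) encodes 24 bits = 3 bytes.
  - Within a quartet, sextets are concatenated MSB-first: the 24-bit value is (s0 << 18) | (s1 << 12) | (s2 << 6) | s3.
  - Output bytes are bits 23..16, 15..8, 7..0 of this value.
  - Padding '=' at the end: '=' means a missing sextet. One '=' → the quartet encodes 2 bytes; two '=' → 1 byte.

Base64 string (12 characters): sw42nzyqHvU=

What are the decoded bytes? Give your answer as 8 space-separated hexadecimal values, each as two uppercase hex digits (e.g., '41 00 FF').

After char 0 ('s'=44): chars_in_quartet=1 acc=0x2C bytes_emitted=0
After char 1 ('w'=48): chars_in_quartet=2 acc=0xB30 bytes_emitted=0
After char 2 ('4'=56): chars_in_quartet=3 acc=0x2CC38 bytes_emitted=0
After char 3 ('2'=54): chars_in_quartet=4 acc=0xB30E36 -> emit B3 0E 36, reset; bytes_emitted=3
After char 4 ('n'=39): chars_in_quartet=1 acc=0x27 bytes_emitted=3
After char 5 ('z'=51): chars_in_quartet=2 acc=0x9F3 bytes_emitted=3
After char 6 ('y'=50): chars_in_quartet=3 acc=0x27CF2 bytes_emitted=3
After char 7 ('q'=42): chars_in_quartet=4 acc=0x9F3CAA -> emit 9F 3C AA, reset; bytes_emitted=6
After char 8 ('H'=7): chars_in_quartet=1 acc=0x7 bytes_emitted=6
After char 9 ('v'=47): chars_in_quartet=2 acc=0x1EF bytes_emitted=6
After char 10 ('U'=20): chars_in_quartet=3 acc=0x7BD4 bytes_emitted=6
Padding '=': partial quartet acc=0x7BD4 -> emit 1E F5; bytes_emitted=8

Answer: B3 0E 36 9F 3C AA 1E F5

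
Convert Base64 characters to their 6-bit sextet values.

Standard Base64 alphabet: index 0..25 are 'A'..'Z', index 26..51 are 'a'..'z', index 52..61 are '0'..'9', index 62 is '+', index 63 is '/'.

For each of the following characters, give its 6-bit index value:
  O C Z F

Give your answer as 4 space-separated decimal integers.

'O': A..Z range, ord('O') − ord('A') = 14
'C': A..Z range, ord('C') − ord('A') = 2
'Z': A..Z range, ord('Z') − ord('A') = 25
'F': A..Z range, ord('F') − ord('A') = 5

Answer: 14 2 25 5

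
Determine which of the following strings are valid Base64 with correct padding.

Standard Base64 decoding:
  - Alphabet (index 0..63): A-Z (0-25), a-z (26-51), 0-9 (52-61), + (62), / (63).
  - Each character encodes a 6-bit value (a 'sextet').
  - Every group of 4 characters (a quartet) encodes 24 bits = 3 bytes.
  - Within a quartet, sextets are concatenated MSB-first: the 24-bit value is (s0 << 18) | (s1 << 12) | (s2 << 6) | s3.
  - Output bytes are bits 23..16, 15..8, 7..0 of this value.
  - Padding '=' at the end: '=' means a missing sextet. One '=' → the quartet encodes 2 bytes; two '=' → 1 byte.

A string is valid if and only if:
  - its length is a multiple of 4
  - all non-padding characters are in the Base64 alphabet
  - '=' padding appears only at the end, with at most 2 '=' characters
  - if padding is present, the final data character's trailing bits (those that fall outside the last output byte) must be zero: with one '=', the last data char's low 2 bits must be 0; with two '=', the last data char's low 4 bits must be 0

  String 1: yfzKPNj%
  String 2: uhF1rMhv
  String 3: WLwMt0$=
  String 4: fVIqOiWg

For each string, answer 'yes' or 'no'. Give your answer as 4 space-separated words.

String 1: 'yfzKPNj%' → invalid (bad char(s): ['%'])
String 2: 'uhF1rMhv' → valid
String 3: 'WLwMt0$=' → invalid (bad char(s): ['$'])
String 4: 'fVIqOiWg' → valid

Answer: no yes no yes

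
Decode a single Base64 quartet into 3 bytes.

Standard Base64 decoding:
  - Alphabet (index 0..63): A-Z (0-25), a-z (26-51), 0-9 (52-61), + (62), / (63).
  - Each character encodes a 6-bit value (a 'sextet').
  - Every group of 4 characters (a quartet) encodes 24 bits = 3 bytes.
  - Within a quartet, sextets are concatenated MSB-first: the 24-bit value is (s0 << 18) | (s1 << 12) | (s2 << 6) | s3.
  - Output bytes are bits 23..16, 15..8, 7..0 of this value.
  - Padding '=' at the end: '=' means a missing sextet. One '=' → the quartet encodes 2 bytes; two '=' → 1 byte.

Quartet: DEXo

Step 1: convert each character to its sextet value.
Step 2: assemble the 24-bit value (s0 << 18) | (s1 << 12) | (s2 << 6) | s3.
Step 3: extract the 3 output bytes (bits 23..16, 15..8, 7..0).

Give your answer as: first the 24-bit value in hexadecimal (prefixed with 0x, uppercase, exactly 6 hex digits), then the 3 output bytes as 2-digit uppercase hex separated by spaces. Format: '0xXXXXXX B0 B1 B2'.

Sextets: D=3, E=4, X=23, o=40
24-bit: (3<<18) | (4<<12) | (23<<6) | 40
      = 0x0C0000 | 0x004000 | 0x0005C0 | 0x000028
      = 0x0C45E8
Bytes: (v>>16)&0xFF=0C, (v>>8)&0xFF=45, v&0xFF=E8

Answer: 0x0C45E8 0C 45 E8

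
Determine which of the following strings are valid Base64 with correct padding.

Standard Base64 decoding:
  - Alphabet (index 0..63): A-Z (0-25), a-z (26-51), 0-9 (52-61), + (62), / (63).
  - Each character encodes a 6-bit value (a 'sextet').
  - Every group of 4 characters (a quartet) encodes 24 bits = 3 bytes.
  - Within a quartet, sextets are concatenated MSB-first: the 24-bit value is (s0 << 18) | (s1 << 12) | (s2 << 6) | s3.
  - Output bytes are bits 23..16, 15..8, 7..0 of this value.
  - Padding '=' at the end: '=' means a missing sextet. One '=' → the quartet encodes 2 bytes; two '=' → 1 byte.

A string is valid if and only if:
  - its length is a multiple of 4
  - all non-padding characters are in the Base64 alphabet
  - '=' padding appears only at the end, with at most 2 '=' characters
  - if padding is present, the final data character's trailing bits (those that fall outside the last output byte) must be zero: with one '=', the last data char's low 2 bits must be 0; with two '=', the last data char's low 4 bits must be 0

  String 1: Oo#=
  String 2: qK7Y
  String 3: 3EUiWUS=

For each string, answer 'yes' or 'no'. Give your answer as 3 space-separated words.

String 1: 'Oo#=' → invalid (bad char(s): ['#'])
String 2: 'qK7Y' → valid
String 3: '3EUiWUS=' → invalid (bad trailing bits)

Answer: no yes no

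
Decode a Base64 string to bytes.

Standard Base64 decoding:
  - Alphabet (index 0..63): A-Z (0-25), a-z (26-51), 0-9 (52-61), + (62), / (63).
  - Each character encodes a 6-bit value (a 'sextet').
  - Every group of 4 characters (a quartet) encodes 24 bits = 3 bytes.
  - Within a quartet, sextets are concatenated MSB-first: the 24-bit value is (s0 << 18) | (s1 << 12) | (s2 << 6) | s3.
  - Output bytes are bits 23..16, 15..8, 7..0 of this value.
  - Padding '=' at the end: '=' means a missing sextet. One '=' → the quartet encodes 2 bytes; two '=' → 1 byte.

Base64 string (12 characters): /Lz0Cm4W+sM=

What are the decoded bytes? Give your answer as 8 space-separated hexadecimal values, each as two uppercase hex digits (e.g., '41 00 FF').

Answer: FC BC F4 0A 6E 16 FA C3

Derivation:
After char 0 ('/'=63): chars_in_quartet=1 acc=0x3F bytes_emitted=0
After char 1 ('L'=11): chars_in_quartet=2 acc=0xFCB bytes_emitted=0
After char 2 ('z'=51): chars_in_quartet=3 acc=0x3F2F3 bytes_emitted=0
After char 3 ('0'=52): chars_in_quartet=4 acc=0xFCBCF4 -> emit FC BC F4, reset; bytes_emitted=3
After char 4 ('C'=2): chars_in_quartet=1 acc=0x2 bytes_emitted=3
After char 5 ('m'=38): chars_in_quartet=2 acc=0xA6 bytes_emitted=3
After char 6 ('4'=56): chars_in_quartet=3 acc=0x29B8 bytes_emitted=3
After char 7 ('W'=22): chars_in_quartet=4 acc=0xA6E16 -> emit 0A 6E 16, reset; bytes_emitted=6
After char 8 ('+'=62): chars_in_quartet=1 acc=0x3E bytes_emitted=6
After char 9 ('s'=44): chars_in_quartet=2 acc=0xFAC bytes_emitted=6
After char 10 ('M'=12): chars_in_quartet=3 acc=0x3EB0C bytes_emitted=6
Padding '=': partial quartet acc=0x3EB0C -> emit FA C3; bytes_emitted=8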